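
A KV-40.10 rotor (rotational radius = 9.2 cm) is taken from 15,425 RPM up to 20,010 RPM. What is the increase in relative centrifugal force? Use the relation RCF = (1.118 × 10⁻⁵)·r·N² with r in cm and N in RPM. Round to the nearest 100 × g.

16700 x g

RCF₁ = 1.118 × 10⁻⁵ × 9.2 × (15425)² = 1.118 × 10⁻⁵ × 9.2 × 237,930,625 ≈ 24,472.6 × g
RCF₂ = 1.118 × 10⁻⁵ × 9.2 × (20010)² = 1.118 × 10⁻⁵ × 9.2 × 400,400,100 ≈ 41,183.6 × g
Increase = 41,183.6 − 24,472.6 = 16,711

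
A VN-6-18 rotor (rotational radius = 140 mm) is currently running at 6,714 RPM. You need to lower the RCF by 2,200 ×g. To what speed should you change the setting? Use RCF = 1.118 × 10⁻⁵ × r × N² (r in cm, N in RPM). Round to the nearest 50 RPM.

r = 140 mm = 14.0 cm
Current RCF = 1.118 × 10⁻⁵ × 14 × (6714)² = 1.118 × 10⁻⁵ × 14 × 45,077,796 ≈ 7,055.6 × g
Target RCF = 7,055.6 − 2,200 = 4,855.6 × g
N² = 4,855.6 / (15.652 × 10⁻⁵) = 31,022,234
N ≈ √31,022,234 ≈ 5,569.8

N₂ ≈ 5550 RPM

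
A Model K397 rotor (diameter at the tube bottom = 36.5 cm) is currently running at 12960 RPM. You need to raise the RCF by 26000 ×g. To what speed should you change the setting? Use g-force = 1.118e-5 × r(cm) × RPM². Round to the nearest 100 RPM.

17200 RPM

r = 36.5 / 2 = 18.25 cm
Current RCF = 1.118 × 10⁻⁵ × 18.25 × (12960)² = 1.118 × 10⁻⁵ × 18.25 × 167,961,600 ≈ 34,270 × g
Target RCF = 34,270 + 26,000 = 60,270 × g
N² = 60,270 / (20.4035 × 10⁻⁵) = 295,390,497
N ≈ √295,390,497 ≈ 17,186.9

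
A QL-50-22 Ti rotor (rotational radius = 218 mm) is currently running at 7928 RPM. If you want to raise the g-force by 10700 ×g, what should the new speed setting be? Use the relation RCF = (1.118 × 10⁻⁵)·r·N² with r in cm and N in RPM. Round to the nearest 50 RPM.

10350 RPM

r = 218 mm = 21.8 cm
Current RCF = 1.118 × 10⁻⁵ × 21.8 × (7928)² = 1.118 × 10⁻⁵ × 21.8 × 62,853,184 ≈ 15,318.8 × g
Target RCF = 15,318.8 + 10,700 = 26,018.8 × g
N² = 26,018.8 / (24.3724 × 10⁻⁵) = 106,755,182
N ≈ √106,755,182 ≈ 10,332.2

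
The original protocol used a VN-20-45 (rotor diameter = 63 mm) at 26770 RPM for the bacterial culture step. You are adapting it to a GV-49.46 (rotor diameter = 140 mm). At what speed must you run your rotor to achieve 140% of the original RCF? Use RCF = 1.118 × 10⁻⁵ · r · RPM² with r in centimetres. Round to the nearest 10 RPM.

Original rotor: r = 63 mm / 2 = 31.5 mm = 3.15 cm
RCF = 1.118 × 10⁻⁵ × r × N²
RCF_original = 1.118 × 10⁻⁵ × 3.15 × (26770)² = 1.118 × 10⁻⁵ × 3.15 × 716,632,900 ≈ 25,237.7 × g
Target RCF = 1.4 × 25,237.7 ≈ 35,332.8 × g
Your rotor: r = 140 mm / 2 = 70 mm = 7 cm
35,332.8 = 1.118 × 10⁻⁵ × 7 × N²
N² = 35,332.8 / (7.826 × 10⁻⁵) = 451,479,683
N ≈ √451,479,683 ≈ 21,248.1

21250 RPM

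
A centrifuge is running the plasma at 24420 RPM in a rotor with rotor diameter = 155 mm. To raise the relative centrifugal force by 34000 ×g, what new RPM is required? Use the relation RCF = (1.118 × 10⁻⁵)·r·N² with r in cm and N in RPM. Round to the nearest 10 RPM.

≈ 31440 RPM

r = 155 mm / 2 = 77.5 mm = 7.75 cm
Current RCF = 1.118 × 10⁻⁵ × 7.75 × (24420)² = 1.118 × 10⁻⁵ × 7.75 × 596,336,400 ≈ 51,669.6 × g
Target RCF = 51,669.6 + 34,000 = 85,669.6 × g
N² = 85,669.6 / (8.6645 × 10⁻⁵) = 988,742,570
N ≈ √988,742,570 ≈ 31,444.3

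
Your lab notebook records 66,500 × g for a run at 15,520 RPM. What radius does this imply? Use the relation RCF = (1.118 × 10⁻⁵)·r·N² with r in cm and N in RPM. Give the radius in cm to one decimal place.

≈ 24.7 cm

RCF = 1.118 × 10⁻⁵ × r × N²
66500 = 1.118 × 10⁻⁵ × r × (15520)²
r = 66500 / (1.118 × 10⁻⁵ × 240,870,400) = 66500 / 2692.931 ≈ 24.694 cm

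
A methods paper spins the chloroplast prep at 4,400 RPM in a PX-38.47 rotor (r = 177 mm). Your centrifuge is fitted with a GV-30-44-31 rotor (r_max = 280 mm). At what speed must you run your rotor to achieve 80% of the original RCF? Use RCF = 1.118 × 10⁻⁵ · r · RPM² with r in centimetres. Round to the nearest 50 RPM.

3150 RPM

Original rotor: r = 177 mm = 17.7 cm
RCF = 1.118 × 10⁻⁵ × r × N²
RCF_original = 1.118 × 10⁻⁵ × 17.7 × (4400)² = 1.118 × 10⁻⁵ × 17.7 × 19,360,000 ≈ 3,831.1 × g
Target RCF = 0.8 × 3,831.1 ≈ 3,064.9 × g
Your rotor: r = 280 mm = 28.0 cm
3,064.9 = 1.118 × 10⁻⁵ × 28 × N²
N² = 3,064.9 / (31.304 × 10⁻⁵) = 9,790,762
N ≈ √9,790,762 ≈ 3,129.0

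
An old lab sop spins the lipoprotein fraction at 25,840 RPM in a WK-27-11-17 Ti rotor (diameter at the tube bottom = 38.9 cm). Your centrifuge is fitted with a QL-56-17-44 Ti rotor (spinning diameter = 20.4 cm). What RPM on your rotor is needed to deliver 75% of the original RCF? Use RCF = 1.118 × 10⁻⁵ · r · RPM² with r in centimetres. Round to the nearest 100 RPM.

≈ 30900 RPM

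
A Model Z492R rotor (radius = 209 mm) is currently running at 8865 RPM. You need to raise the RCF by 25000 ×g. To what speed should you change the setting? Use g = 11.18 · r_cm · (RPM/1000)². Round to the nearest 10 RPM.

r = 209 mm = 20.9 cm
Current RCF = 11.18 × 20.9 × (8.865)² = 11.18 × 20.9 × 78.588225 ≈ 18,363.1 × g
Target RCF = 18,363.1 + 25,000 = 43,363.1 × g
(N/1000)² = 43,363.1 / 233.662 = 185.5805
N = 1000 × √185.5805 ≈ 13,622.8

≈ 13620 RPM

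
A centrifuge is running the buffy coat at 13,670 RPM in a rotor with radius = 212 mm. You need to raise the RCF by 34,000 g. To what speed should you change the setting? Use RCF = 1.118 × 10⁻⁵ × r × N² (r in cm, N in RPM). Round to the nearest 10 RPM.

r = 212 mm = 21.2 cm
Current RCF = 1.118 × 10⁻⁵ × 21.2 × (13670)² = 1.118 × 10⁻⁵ × 21.2 × 186,868,900 ≈ 44,290.9 × g
Target RCF = 44,290.9 + 34,000 = 78,290.9 × g
N² = 78,290.9 / (23.7016 × 10⁻⁵) = 330,319,050
N ≈ √330,319,050 ≈ 18,174.7

N₂ ≈ 18170 RPM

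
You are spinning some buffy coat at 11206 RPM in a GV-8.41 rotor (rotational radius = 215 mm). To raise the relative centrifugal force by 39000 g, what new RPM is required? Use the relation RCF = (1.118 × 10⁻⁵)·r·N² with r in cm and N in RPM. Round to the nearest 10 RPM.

r = 215 mm = 21.5 cm
Current RCF = 1.118 × 10⁻⁵ × 21.5 × (11206)² = 1.118 × 10⁻⁵ × 21.5 × 125,574,436 ≈ 30,184.3 × g
Target RCF = 30,184.3 + 39,000 = 69,184.3 × g
N² = 69,184.3 / (24.037 × 10⁻⁵) = 287,824,188
N ≈ √287,824,188 ≈ 16,965.4

≈ 16970 RPM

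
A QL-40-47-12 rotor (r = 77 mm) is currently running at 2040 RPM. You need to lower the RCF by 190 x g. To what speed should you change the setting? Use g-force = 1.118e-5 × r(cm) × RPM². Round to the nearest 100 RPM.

N₂ ≈ 1400 RPM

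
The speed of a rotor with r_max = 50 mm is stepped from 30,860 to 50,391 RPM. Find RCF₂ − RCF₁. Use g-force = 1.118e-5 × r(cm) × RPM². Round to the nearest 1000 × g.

r = 50 mm = 5.0 cm
RCF₁ = 1.118 × 10⁻⁵ × 5 × (30860)² = 1.118 × 10⁻⁵ × 5 × 952,339,600 ≈ 53,235.8 × g
RCF₂ = 1.118 × 10⁻⁵ × 5 × (50391)² = 1.118 × 10⁻⁵ × 5 × 2,539,252,881 ≈ 141,944.2 × g
Increase = 141,944.2 − 53,235.8 = 88,708.4

≈ 89000 ×g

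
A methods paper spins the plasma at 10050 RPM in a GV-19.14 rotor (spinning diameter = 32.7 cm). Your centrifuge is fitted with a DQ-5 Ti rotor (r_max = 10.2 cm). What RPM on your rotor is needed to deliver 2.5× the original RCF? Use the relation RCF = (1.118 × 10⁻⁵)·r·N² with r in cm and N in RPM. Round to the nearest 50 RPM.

20100 RPM

Original rotor: r = 32.7 / 2 = 16.35 cm
RCF_original = 1.118 × 10⁻⁵ × 16.35 × (10050)² = 1.118 × 10⁻⁵ × 16.35 × 101,002,500 ≈ 18,462.5 × g
Target RCF = 2.5 × 18,462.5 ≈ 46,156.2 × g
46,156.2 = 1.118 × 10⁻⁵ × 10.2 × N²
N² = 46,156.2 / (11.4036 × 10⁻⁵) = 404,751,131
N ≈ √404,751,131 ≈ 20,118.4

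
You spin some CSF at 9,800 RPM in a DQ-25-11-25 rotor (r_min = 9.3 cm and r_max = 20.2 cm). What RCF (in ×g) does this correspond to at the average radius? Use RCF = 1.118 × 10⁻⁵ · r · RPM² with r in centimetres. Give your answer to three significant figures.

r_avg = (9.3 + 20.2) / 2 = 14.75 cm
RCF = 1.118 × 10⁻⁵ × 14.75 × (9800)² = 1.118 × 10⁻⁵ × 14.75 × 96,040,000 ≈ 15,837.5 × g

RCF ≈ 15800 ×g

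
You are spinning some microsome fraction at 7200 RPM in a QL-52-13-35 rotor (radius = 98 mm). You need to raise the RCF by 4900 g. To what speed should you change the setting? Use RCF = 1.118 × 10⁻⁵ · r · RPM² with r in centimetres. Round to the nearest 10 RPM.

≈ 9830 RPM

r = 98 mm = 9.8 cm
Current RCF = 1.118 × 10⁻⁵ × 9.8 × (7200)² = 1.118 × 10⁻⁵ × 9.8 × 51,840,000 ≈ 5,679.8 × g
Target RCF = 5,679.8 + 4,900 = 10,579.8 × g
N² = 10,579.8 / (10.9564 × 10⁻⁵) = 96,562,740
N ≈ √96,562,740 ≈ 9,826.6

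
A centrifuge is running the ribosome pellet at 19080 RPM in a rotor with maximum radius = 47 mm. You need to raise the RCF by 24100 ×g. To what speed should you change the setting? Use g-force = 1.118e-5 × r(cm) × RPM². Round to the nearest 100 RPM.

r = 47 mm = 4.7 cm
Current RCF = 1.118 × 10⁻⁵ × 4.7 × (19080)² = 1.118 × 10⁻⁵ × 4.7 × 364,046,400 ≈ 19,129.2 × g
Target RCF = 19,129.2 + 24,100 = 43,229.2 × g
N² = 43,229.2 / (5.2546 × 10⁻⁵) = 822,692,498
N ≈ √822,692,498 ≈ 28,682.6

N₂ ≈ 28700 RPM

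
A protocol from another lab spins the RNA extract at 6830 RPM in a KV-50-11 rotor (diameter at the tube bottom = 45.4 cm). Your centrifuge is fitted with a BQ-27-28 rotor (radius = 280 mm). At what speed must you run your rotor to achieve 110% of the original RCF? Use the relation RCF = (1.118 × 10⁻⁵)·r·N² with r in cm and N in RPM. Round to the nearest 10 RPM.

Original rotor: r = 45.4 / 2 = 22.7 cm
RCF_original = 1.118 × 10⁻⁵ × 22.7 × (6830)² = 1.118 × 10⁻⁵ × 22.7 × 46,648,900 ≈ 11,838.8 × g
Target RCF = 1.1 × 11,838.8 ≈ 13,022.7 × g
Your rotor: r = 280 mm = 28.0 cm
13,022.7 = 1.118 × 10⁻⁵ × 28 × N²
N² = 13,022.7 / (31.304 × 10⁻⁵) = 41,600,754
N ≈ √41,600,754 ≈ 6,449.9

≈ 6450 RPM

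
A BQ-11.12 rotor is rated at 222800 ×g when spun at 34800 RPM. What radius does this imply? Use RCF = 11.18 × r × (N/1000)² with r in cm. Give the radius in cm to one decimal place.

r ≈ 16.5 cm

222800 = 11.18 × r × (34.8)²
r = 222800 / (11.18 × 1211.04) = 222800 / 13539.43 ≈ 16.456 cm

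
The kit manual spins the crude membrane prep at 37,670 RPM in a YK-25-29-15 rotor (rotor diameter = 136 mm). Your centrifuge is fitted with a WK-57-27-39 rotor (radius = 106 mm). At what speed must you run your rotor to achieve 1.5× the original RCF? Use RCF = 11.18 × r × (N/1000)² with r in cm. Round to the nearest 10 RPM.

≈ 36950 RPM

Original rotor: r = 136 mm / 2 = 68 mm = 6.8 cm
RCF_original = 11.18 × 6.8 × (37.67)² = 11.18 × 6.8 × 1,419.0289 ≈ 107,880.3 × g
Target RCF = 1.5 × 107,880.3 ≈ 161,820.5 × g
Your rotor: r = 106 mm = 10.6 cm
161,820.5 = 11.18 × 10.6 × (N/1000)²
(N/1000)² = 161,820.5 / 118.508 = 1365.482
N = 1000 × √1365.482 ≈ 36,952.4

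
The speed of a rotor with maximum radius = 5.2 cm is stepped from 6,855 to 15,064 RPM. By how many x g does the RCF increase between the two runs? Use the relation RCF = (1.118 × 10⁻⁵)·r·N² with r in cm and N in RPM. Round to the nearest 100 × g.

≈ 10500 x g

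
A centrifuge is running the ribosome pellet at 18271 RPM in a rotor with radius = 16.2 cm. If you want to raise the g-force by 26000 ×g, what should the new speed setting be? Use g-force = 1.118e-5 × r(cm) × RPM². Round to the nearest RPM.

≈ 21849 RPM

Current RCF = 1.118 × 10⁻⁵ × 16.2 × (18271)² = 1.118 × 10⁻⁵ × 16.2 × 333,829,441 ≈ 60,461.9 × g
Target RCF = 60,461.9 + 26,000 = 86,461.9 × g
N² = 86,461.9 / (18.1116 × 10⁻⁵) = 477,384,107
N ≈ √477,384,107 ≈ 21,849.1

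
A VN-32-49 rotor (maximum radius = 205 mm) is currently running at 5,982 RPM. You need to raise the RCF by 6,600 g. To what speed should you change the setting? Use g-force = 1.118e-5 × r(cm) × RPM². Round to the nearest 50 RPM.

8050 RPM

r = 205 mm = 20.5 cm
Current RCF = 1.118 × 10⁻⁵ × 20.5 × (5982)² = 1.118 × 10⁻⁵ × 20.5 × 35,784,324 ≈ 8,201.4 × g
Target RCF = 8,201.4 + 6,600 = 14,801.4 × g
N² = 14,801.4 / (22.919 × 10⁻⁵) = 64,581,352
N ≈ √64,581,352 ≈ 8,036.3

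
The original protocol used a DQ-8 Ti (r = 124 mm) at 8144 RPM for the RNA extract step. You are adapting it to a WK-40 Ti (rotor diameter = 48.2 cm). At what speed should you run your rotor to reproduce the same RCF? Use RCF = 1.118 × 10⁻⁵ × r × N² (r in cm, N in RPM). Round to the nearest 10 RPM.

Original rotor: r = 124 mm = 12.4 cm
RCF_original = 1.118 × 10⁻⁵ × 12.4 × (8144)² = 1.118 × 10⁻⁵ × 12.4 × 66,324,736 ≈ 9,194.7 × g
Your rotor: r = 48.2 / 2 = 24.1 cm
9,194.7 = 1.118 × 10⁻⁵ × 24.1 × N²
N² = 9,194.7 / (26.9438 × 10⁻⁵) = 34,125,476
N ≈ √34,125,476 ≈ 5,841.7

≈ 5840 RPM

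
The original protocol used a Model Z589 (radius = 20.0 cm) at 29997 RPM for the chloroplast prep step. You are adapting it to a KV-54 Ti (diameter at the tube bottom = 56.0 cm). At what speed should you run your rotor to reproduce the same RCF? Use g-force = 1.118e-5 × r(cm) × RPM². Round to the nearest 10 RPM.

≈ 25350 RPM

RCF_original = 1.118 × 10⁻⁵ × 20 × (29997)² = 1.118 × 10⁻⁵ × 20 × 899,820,009 ≈ 201,199.8 × g
Your rotor: r = 56.0 / 2 = 28 cm
201,199.8 = 1.118 × 10⁻⁵ × 28 × N²
N² = 201,199.8 / (31.304 × 10⁻⁵) = 642,728,725
N ≈ √642,728,725 ≈ 25,352.1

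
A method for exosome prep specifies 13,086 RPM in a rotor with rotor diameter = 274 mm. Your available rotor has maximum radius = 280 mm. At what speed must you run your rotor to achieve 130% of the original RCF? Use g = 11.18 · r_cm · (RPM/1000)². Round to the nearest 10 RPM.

≈ 10440 RPM

Original rotor: r = 274 mm / 2 = 137 mm = 13.7 cm
RCF = 11.18 × r × (N/1000)²
RCF_original = 11.18 × 13.7 × (13.086)² = 11.18 × 13.7 × 171.243396 ≈ 26,228.7 × g
Target RCF = 1.3 × 26,228.7 ≈ 34,097.3 × g
Your rotor: r = 280 mm = 28.0 cm
34,097.3 = 11.18 × 28 × (N/1000)²
(N/1000)² = 34,097.3 / 313.04 = 108.9231
N = 1000 × √108.9231 ≈ 10,436.6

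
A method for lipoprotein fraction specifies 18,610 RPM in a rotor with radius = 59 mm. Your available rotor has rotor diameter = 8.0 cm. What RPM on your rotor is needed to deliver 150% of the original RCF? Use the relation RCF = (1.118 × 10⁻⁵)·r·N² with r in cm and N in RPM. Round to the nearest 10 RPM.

Original rotor: r = 59 mm = 5.9 cm
RCF = 1.118 × 10⁻⁵ × r × N²
RCF_original = 1.118 × 10⁻⁵ × 5.9 × (18610)² = 1.118 × 10⁻⁵ × 5.9 × 346,332,100 ≈ 22,844.8 × g
Target RCF = 1.5 × 22,844.8 ≈ 34,267.2 × g
Your rotor: r = 8.0 / 2 = 4 cm
34,267.2 = 1.118 × 10⁻⁵ × 4 × N²
N² = 34,267.2 / (4.472 × 10⁻⁵) = 766,261,181
N ≈ √766,261,181 ≈ 27,681.4

≈ 27680 RPM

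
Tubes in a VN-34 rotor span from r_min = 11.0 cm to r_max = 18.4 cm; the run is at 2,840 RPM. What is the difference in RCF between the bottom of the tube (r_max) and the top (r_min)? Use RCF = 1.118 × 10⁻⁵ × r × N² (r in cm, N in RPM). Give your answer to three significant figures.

ΔRCF ≈ 667 ×g

RCF_max = 1.118 × 10⁻⁵ × 18.4 × (2840)² = 1.118 × 10⁻⁵ × 18.4 × 8,065,600 ≈ 1,659.2 × g
RCF_min = 1.118 × 10⁻⁵ × 11 × (2840)² = 1.118 × 10⁻⁵ × 11 × 8,065,600 ≈ 991.9 × g
ΔRCF = 1,659.2 − 991.9 = 667.3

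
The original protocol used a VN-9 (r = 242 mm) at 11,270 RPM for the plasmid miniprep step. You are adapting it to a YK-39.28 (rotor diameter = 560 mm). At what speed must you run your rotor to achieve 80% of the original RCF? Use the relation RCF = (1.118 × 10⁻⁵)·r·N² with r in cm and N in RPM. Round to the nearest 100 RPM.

9400 RPM

Original rotor: r = 242 mm = 24.2 cm
RCF = 1.118 × 10⁻⁵ × r × N²
RCF_original = 1.118 × 10⁻⁵ × 24.2 × (11270)² = 1.118 × 10⁻⁵ × 24.2 × 127,012,900 ≈ 34,364.1 × g
Target RCF = 0.8 × 34,364.1 ≈ 27,491.3 × g
Your rotor: r = 560 mm / 2 = 280 mm = 28 cm
27,491.3 = 1.118 × 10⁻⁵ × 28 × N²
N² = 27,491.3 / (31.304 × 10⁻⁵) = 87,820,406
N ≈ √87,820,406 ≈ 9,371.3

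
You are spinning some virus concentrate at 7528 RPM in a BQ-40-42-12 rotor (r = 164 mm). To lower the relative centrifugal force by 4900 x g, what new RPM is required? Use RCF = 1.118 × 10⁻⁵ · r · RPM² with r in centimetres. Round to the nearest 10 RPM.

≈ 5470 RPM

r = 164 mm = 16.4 cm
Current RCF = 1.118 × 10⁻⁵ × 16.4 × (7528)² = 1.118 × 10⁻⁵ × 16.4 × 56,670,784 ≈ 10,390.7 × g
Target RCF = 10,390.7 − 4,900 = 5,490.7 × g
N² = 5,490.7 / (18.3352 × 10⁻⁵) = 29,946,224
N ≈ √29,946,224 ≈ 5,472.3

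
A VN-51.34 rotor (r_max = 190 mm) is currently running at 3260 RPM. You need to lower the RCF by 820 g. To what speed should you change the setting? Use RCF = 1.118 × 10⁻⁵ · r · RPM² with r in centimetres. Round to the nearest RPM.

N₂ ≈ 2601 RPM

r = 190 mm = 19.0 cm
Current RCF = 1.118 × 10⁻⁵ × 19 × (3260)² = 1.118 × 10⁻⁵ × 19 × 10,627,600 ≈ 2,257.5 × g
Target RCF = 2,257.5 − 820 = 1,437.5 × g
N² = 1,437.5 / (21.242 × 10⁻⁵) = 6,767,254
N ≈ √6,767,254 ≈ 2,601.4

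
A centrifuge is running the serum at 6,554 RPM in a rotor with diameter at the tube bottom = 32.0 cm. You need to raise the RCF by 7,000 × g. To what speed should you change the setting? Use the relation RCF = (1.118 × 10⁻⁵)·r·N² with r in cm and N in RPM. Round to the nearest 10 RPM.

r = 32.0 / 2 = 16 cm
Current RCF = 1.118 × 10⁻⁵ × 16 × (6554)² = 1.118 × 10⁻⁵ × 16 × 42,954,916 ≈ 7,683.8 × g
Target RCF = 7,683.8 + 7,000 = 14,683.8 × g
N² = 14,683.8 / (17.888 × 10⁻⁵) = 82,087,433
N ≈ √82,087,433 ≈ 9,060.2

N₂ ≈ 9060 RPM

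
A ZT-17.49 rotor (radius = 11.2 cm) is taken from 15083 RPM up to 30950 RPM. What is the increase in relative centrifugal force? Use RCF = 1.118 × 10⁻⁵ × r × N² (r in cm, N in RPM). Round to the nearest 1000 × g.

91000 ×g

RCF₁ = 1.118 × 10⁻⁵ × 11.2 × (15083)² = 1.118 × 10⁻⁵ × 11.2 × 227,496,889 ≈ 28,486.3 × g
RCF₂ = 1.118 × 10⁻⁵ × 11.2 × (30950)² = 1.118 × 10⁻⁵ × 11.2 × 957,902,500 ≈ 119,944.7 × g
Increase = 119,944.7 − 28,486.3 = 91,458.4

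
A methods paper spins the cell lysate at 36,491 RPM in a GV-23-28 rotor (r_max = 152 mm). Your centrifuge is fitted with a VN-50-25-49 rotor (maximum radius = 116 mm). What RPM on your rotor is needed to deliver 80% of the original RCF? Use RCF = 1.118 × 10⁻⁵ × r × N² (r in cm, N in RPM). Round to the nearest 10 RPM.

≈ 37360 RPM

Original rotor: r = 152 mm = 15.2 cm
RCF_original = 1.118 × 10⁻⁵ × 15.2 × (36491)² = 1.118 × 10⁻⁵ × 15.2 × 1,331,593,081 ≈ 226,285.6 × g
Target RCF = 0.8 × 226,285.6 ≈ 181,028.5 × g
Your rotor: r = 116 mm = 11.6 cm
181,028.5 = 1.118 × 10⁻⁵ × 11.6 × N²
N² = 181,028.5 / (12.9688 × 10⁻⁵) = 1,395,877,028
N ≈ √1,395,877,028 ≈ 37,361.4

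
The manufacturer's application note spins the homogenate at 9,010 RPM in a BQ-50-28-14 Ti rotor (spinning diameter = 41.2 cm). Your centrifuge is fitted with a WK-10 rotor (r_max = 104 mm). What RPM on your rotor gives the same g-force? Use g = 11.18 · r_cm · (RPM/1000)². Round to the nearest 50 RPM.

≈ 12700 RPM

Original rotor: r = 41.2 / 2 = 20.6 cm
RCF_original = 11.18 × 20.6 × (9.01)² = 11.18 × 20.6 × 81.1801 ≈ 18,696.4 × g
Your rotor: r = 104 mm = 10.4 cm
18,696.4 = 11.18 × 10.4 × (N/1000)²
(N/1000)² = 18,696.4 / 116.272 = 160.7988
N = 1000 × √160.7988 ≈ 12,680.6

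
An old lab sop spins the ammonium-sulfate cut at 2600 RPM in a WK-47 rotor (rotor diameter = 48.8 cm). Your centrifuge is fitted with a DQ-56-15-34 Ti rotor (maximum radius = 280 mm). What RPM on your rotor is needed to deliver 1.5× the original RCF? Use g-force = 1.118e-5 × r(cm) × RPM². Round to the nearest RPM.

≈ 2973 RPM

Original rotor: r = 48.8 / 2 = 24.4 cm
RCF_original = 1.118 × 10⁻⁵ × 24.4 × (2600)² = 1.118 × 10⁻⁵ × 24.4 × 6,760,000 ≈ 1,844.1 × g
Target RCF = 1.5 × 1,844.1 ≈ 2,766.1 × g
Your rotor: r = 280 mm = 28.0 cm
2,766.1 = 1.118 × 10⁻⁵ × 28 × N²
N² = 2,766.1 / (31.304 × 10⁻⁵) = 8,836,251
N ≈ √8,836,251 ≈ 2,972.6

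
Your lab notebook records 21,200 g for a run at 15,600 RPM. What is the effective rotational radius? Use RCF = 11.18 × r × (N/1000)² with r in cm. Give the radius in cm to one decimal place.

≈ 7.8 cm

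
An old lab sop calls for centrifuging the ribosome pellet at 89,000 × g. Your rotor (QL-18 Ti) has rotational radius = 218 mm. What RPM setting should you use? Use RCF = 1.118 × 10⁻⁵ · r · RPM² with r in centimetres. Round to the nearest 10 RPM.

N ≈ 19110 RPM

r = 218 mm = 21.8 cm
89,000 = 1.118 × 10⁻⁵ × 21.8 × N²
N² = 89,000 / (24.3724 × 10⁻⁵) = 365,167,156
N ≈ √365,167,156 ≈ 19,109.3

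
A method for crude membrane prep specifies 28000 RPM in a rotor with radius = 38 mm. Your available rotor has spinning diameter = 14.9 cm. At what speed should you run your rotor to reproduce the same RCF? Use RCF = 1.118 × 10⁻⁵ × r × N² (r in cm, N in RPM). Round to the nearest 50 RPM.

20000 RPM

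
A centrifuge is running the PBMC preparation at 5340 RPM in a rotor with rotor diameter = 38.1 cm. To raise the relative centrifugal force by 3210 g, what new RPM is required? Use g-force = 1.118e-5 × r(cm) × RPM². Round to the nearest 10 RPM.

6600 RPM

r = 38.1 / 2 = 19.05 cm
Current RCF = 1.118 × 10⁻⁵ × 19.05 × (5340)² = 1.118 × 10⁻⁵ × 19.05 × 28,515,600 ≈ 6,073.2 × g
Target RCF = 6,073.2 + 3,210 = 9,283.2 × g
N² = 9,283.2 / (21.2979 × 10⁻⁵) = 43,587,396
N ≈ √43,587,396 ≈ 6,602.1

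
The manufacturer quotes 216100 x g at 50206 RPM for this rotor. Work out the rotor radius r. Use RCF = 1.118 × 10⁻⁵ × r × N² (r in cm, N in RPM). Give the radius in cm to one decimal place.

≈ 7.7 cm

216100 = 1.118 × 10⁻⁵ × r × (50206)²
r = 216100 / (1.118 × 10⁻⁵ × 2,520,642,436) = 216100 / 28180.78 ≈ 7.668 cm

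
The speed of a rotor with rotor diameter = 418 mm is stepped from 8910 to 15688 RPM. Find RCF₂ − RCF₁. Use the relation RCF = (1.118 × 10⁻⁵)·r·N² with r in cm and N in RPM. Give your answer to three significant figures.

r = 418 mm / 2 = 209 mm = 20.9 cm
RCF₁ = 1.118 × 10⁻⁵ × 20.9 × (8910)² = 1.118 × 10⁻⁵ × 20.9 × 79,388,100 ≈ 18,550 × g
RCF₂ = 1.118 × 10⁻⁵ × 20.9 × (15688)² = 1.118 × 10⁻⁵ × 20.9 × 246,113,344 ≈ 57,507.3 × g
Increase = 57,507.3 − 18,550 = 38,957.3

≈ 39000 g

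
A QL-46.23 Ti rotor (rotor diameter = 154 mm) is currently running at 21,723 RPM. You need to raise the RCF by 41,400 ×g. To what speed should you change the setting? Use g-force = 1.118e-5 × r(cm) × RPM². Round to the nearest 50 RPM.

30850 RPM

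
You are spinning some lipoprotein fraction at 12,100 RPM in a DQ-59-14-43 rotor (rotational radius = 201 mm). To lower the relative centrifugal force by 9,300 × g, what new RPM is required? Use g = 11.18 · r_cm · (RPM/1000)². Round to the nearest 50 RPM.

N₂ ≈ 10250 RPM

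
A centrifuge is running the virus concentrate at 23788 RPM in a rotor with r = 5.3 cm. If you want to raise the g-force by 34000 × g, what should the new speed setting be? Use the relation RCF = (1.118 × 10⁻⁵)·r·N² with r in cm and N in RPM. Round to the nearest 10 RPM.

Current RCF = 1.118 × 10⁻⁵ × 5.3 × (23788)² = 1.118 × 10⁻⁵ × 5.3 × 565,868,944 ≈ 33,530 × g
Target RCF = 33,530 + 34,000 = 67,530 × g
N² = 67,530 / (5.9254 × 10⁻⁵) = 1,139,669,896
N ≈ √1,139,669,896 ≈ 33,759.0

≈ 33760 RPM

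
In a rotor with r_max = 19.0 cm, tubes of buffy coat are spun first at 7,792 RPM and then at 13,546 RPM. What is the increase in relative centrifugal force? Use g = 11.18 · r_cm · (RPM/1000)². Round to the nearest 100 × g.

26100 ×g

RCF₁ = 11.18 × 19 × (7.792)² = 11.18 × 19 × 60.715264 ≈ 12,897.1 × g
RCF₂ = 11.18 × 19 × (13.546)² = 11.18 × 19 × 183.494116 ≈ 38,977.8 × g
Increase = 38,977.8 − 12,897.1 = 26,080.7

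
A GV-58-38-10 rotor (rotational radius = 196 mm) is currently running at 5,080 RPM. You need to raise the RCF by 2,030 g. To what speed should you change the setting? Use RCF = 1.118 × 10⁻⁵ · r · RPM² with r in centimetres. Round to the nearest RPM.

N₂ ≈ 5922 RPM

r = 196 mm = 19.6 cm
Current RCF = 1.118 × 10⁻⁵ × 19.6 × (5080)² = 1.118 × 10⁻⁵ × 19.6 × 25,806,400 ≈ 5,654.9 × g
Target RCF = 5,654.9 + 2,030 = 7,684.9 × g
N² = 7,684.9 / (21.9128 × 10⁻⁵) = 35,070,370
N ≈ √35,070,370 ≈ 5,922.0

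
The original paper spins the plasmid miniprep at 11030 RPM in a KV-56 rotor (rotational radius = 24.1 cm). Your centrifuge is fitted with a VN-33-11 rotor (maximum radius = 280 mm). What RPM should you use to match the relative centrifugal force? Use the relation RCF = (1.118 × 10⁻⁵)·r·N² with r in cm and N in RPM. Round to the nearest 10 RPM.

≈ 10230 RPM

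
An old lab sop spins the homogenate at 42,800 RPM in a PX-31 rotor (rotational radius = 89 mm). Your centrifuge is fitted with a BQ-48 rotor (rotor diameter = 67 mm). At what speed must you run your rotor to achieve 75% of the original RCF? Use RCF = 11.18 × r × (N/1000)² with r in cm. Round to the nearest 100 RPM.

60400 RPM

Original rotor: r = 89 mm = 8.9 cm
RCF = 11.18 × r × (N/1000)²
RCF_original = 11.18 × 8.9 × (42.8)² = 11.18 × 8.9 × 1,831.84 ≈ 182,271.7 × g
Target RCF = 0.75 × 182,271.7 ≈ 136,703.8 × g
Your rotor: r = 67 mm / 2 = 33.5 mm = 3.35 cm
136,703.8 = 11.18 × 3.35 × (N/1000)²
(N/1000)² = 136,703.8 / 37.453 = 3650.009
N = 1000 × √3650.009 ≈ 60,415.3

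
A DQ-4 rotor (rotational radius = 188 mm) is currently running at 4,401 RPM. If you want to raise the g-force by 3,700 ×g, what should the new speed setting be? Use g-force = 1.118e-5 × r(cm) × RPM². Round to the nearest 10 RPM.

N₂ ≈ 6080 RPM

r = 188 mm = 18.8 cm
Current RCF = 1.118 × 10⁻⁵ × 18.8 × (4401)² = 1.118 × 10⁻⁵ × 18.8 × 19,368,801 ≈ 4,071 × g
Target RCF = 4,071 + 3,700 = 7,771 × g
N² = 7,771 / (21.0184 × 10⁻⁵) = 36,972,367
N ≈ √36,972,367 ≈ 6,080.5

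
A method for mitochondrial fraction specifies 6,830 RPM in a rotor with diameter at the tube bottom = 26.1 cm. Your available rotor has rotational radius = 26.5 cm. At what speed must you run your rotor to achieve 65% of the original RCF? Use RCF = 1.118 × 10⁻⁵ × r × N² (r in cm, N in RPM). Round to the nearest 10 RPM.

Original rotor: r = 26.1 / 2 = 13.05 cm
RCF_original = 1.118 × 10⁻⁵ × 13.05 × (6830)² = 1.118 × 10⁻⁵ × 13.05 × 46,648,900 ≈ 6,806 × g
Target RCF = 0.65 × 6,806 ≈ 4,423.9 × g
4,423.9 = 1.118 × 10⁻⁵ × 26.5 × N²
N² = 4,423.9 / (29.627 × 10⁻⁵) = 14,931,988
N ≈ √14,931,988 ≈ 3,864.2

3860 RPM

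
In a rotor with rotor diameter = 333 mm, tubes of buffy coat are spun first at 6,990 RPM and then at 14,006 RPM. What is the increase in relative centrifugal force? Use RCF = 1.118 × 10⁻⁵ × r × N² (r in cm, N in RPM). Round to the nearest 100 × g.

≈ 27400 ×g

r = 333 mm / 2 = 166.5 mm = 16.65 cm
RCF₁ = 1.118 × 10⁻⁵ × 16.65 × (6990)² = 1.118 × 10⁻⁵ × 16.65 × 48,860,100 ≈ 9,095.2 × g
RCF₂ = 1.118 × 10⁻⁵ × 16.65 × (14006)² = 1.118 × 10⁻⁵ × 16.65 × 196,168,036 ≈ 36,516.1 × g
Increase = 36,516.1 − 9,095.2 = 27,420.9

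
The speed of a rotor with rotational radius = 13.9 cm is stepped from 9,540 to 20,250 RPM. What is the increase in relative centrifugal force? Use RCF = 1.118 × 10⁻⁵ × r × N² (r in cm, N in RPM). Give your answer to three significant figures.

RCF₁ = 1.118 × 10⁻⁵ × 13.9 × (9540)² = 1.118 × 10⁻⁵ × 13.9 × 91,011,600 ≈ 14,143.4 × g
RCF₂ = 1.118 × 10⁻⁵ × 13.9 × (20250)² = 1.118 × 10⁻⁵ × 13.9 × 410,062,500 ≈ 63,724.5 × g
Increase = 63,724.5 − 14,143.4 = 49,581.1

49600 × g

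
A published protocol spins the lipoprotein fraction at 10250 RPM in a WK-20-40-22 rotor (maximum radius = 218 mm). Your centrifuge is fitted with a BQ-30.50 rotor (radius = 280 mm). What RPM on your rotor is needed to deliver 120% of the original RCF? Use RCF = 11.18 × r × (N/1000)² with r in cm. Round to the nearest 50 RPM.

≈ 9900 RPM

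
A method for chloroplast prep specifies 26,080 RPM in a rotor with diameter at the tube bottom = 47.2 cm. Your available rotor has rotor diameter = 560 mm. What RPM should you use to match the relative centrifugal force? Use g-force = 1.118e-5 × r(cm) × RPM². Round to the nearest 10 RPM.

≈ 23940 RPM

Original rotor: r = 47.2 / 2 = 23.6 cm
RCF_original = 1.118 × 10⁻⁵ × 23.6 × (26080)² = 1.118 × 10⁻⁵ × 23.6 × 680,166,400 ≈ 179,460.5 × g
Your rotor: r = 560 mm / 2 = 280 mm = 28 cm
179,460.5 = 1.118 × 10⁻⁵ × 28 × N²
N² = 179,460.5 / (31.304 × 10⁻⁵) = 573,282,967
N ≈ √573,282,967 ≈ 23,943.3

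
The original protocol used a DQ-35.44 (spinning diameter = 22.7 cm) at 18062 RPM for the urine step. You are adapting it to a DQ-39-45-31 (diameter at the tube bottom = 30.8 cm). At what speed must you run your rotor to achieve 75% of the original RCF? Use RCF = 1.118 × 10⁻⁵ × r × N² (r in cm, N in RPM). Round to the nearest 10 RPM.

13430 RPM

Original rotor: r = 22.7 / 2 = 11.35 cm
RCF_original = 1.118 × 10⁻⁵ × 11.35 × (18062)² = 1.118 × 10⁻⁵ × 11.35 × 326,235,844 ≈ 41,397 × g
Target RCF = 0.75 × 41,397 ≈ 31,047.8 × g
Your rotor: r = 30.8 / 2 = 15.4 cm
31,047.8 = 1.118 × 10⁻⁵ × 15.4 × N²
N² = 31,047.8 / (17.2172 × 10⁻⁵) = 180,330,135
N ≈ √180,330,135 ≈ 13,428.7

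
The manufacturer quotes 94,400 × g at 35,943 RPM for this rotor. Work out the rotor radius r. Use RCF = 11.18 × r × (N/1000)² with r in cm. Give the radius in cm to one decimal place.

6.5 cm

94400 = 11.18 × r × (35.943)²
r = 94400 / (11.18 × 1291.899249) = 94400 / 14443.43 ≈ 6.536 cm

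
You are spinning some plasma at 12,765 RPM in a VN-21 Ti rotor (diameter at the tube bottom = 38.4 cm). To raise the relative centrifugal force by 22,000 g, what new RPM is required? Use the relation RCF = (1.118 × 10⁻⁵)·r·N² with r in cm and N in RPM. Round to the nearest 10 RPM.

r = 38.4 / 2 = 19.2 cm
Current RCF = 1.118 × 10⁻⁵ × 19.2 × (12765)² = 1.118 × 10⁻⁵ × 19.2 × 162,945,225 ≈ 34,977.2 × g
Target RCF = 34,977.2 + 22,000 = 56,977.2 × g
N² = 56,977.2 / (21.4656 × 10⁻⁵) = 265,434,928
N ≈ √265,434,928 ≈ 16,292.2

16290 RPM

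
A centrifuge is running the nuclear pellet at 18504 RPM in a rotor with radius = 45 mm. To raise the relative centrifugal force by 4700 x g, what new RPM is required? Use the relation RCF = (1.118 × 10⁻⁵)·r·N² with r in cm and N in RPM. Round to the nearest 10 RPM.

≈ 20880 RPM

r = 45 mm = 4.5 cm
Current RCF = 1.118 × 10⁻⁵ × 4.5 × (18504)² = 1.118 × 10⁻⁵ × 4.5 × 342,398,016 ≈ 17,226 × g
Target RCF = 17,226 + 4,700 = 21,926 × g
N² = 21,926 / (5.031 × 10⁻⁵) = 435,817,929
N ≈ √435,817,929 ≈ 20,876.3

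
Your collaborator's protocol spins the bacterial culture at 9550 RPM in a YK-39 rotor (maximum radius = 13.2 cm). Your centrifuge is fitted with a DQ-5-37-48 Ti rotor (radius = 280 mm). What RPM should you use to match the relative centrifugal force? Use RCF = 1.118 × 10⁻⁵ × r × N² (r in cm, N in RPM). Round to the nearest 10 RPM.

RCF_original = 1.118 × 10⁻⁵ × 13.2 × (9550)² = 1.118 × 10⁻⁵ × 13.2 × 91,202,500 ≈ 13,459.3 × g
Your rotor: r = 280 mm = 28.0 cm
13,459.3 = 1.118 × 10⁻⁵ × 28 × N²
N² = 13,459.3 / (31.304 × 10⁻⁵) = 42,995,464
N ≈ √42,995,464 ≈ 6,557.1

6560 RPM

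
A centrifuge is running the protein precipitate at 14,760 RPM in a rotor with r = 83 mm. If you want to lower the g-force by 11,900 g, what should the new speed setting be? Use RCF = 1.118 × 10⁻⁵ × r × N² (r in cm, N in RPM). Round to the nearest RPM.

r = 83 mm = 8.3 cm
Current RCF = 1.118 × 10⁻⁵ × 8.3 × (14760)² = 1.118 × 10⁻⁵ × 8.3 × 217,857,600 ≈ 20,215.9 × g
Target RCF = 20,215.9 − 11,900 = 8,315.9 × g
N² = 8,315.9 / (9.2794 × 10⁻⁵) = 89,616,786
N ≈ √89,616,786 ≈ 9,466.6

N₂ ≈ 9467 RPM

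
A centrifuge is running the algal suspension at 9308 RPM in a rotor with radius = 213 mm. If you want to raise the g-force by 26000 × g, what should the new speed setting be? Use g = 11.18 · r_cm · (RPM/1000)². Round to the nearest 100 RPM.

r = 213 mm = 21.3 cm
Current RCF = 11.18 × 21.3 × (9.308)² = 11.18 × 21.3 × 86.638864 ≈ 20,631.7 × g
Target RCF = 20,631.7 + 26,000 = 46,631.7 × g
(N/1000)² = 46,631.7 / 238.134 = 195.8213
N = 1000 × √195.8213 ≈ 13,993.6

≈ 14000 RPM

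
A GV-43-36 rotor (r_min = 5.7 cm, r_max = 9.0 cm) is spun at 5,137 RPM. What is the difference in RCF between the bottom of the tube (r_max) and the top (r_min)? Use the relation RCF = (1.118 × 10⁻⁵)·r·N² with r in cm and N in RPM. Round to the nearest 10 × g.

≈ 970 g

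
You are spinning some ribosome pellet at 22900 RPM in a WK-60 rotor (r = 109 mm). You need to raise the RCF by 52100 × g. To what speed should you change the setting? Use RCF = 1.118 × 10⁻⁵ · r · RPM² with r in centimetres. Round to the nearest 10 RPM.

N₂ ≈ 30850 RPM

r = 109 mm = 10.9 cm
Current RCF = 1.118 × 10⁻⁵ × 10.9 × (22900)² = 1.118 × 10⁻⁵ × 10.9 × 524,410,000 ≈ 63,905.7 × g
Target RCF = 63,905.7 + 52,100 = 116,005.7 × g
N² = 116,005.7 / (12.1862 × 10⁻⁵) = 951,943,182
N ≈ √951,943,182 ≈ 30,853.6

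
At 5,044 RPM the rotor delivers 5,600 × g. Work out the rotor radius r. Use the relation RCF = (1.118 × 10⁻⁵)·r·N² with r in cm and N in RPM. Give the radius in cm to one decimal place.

≈ 19.7 cm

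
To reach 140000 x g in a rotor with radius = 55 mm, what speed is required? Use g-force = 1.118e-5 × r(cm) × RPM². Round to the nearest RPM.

≈ 47716 RPM

r = 55 mm = 5.5 cm
140,000 = 1.118 × 10⁻⁵ × 5.5 × N²
N² = 140,000 / (6.149 × 10⁻⁵) = 2,276,792,974
N ≈ √2,276,792,974 ≈ 47,715.8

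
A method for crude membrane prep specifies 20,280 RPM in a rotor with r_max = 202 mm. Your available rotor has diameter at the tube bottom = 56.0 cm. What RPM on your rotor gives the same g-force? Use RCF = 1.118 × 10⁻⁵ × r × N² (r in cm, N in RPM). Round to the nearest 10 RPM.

17230 RPM

Original rotor: r = 202 mm = 20.2 cm
RCF_original = 1.118 × 10⁻⁵ × 20.2 × (20280)² = 1.118 × 10⁻⁵ × 20.2 × 411,278,400 ≈ 92,881.5 × g
Your rotor: r = 56.0 / 2 = 28 cm
92,881.5 = 1.118 × 10⁻⁵ × 28 × N²
N² = 92,881.5 / (31.304 × 10⁻⁵) = 296,708,088
N ≈ √296,708,088 ≈ 17,225.2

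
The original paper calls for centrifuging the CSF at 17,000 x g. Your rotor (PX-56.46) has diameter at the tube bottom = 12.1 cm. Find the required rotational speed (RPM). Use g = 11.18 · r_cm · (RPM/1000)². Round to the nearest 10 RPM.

15850 RPM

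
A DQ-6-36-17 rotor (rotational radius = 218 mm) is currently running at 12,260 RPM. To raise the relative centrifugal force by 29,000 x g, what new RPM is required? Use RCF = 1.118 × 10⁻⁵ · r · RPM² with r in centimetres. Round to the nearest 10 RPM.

≈ 16410 RPM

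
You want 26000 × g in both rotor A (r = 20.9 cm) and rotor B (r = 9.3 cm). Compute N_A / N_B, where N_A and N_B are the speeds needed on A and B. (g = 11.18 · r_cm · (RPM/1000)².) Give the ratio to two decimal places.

At fixed RCF, N ∝ 1/√r, so N_A/N_B = √(r_B/r_A) = √(9.3/20.9) = √0.444976 = 0.6671.

0.67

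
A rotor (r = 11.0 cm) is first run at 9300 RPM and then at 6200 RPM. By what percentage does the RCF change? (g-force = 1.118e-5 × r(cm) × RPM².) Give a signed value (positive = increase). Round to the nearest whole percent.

RCF ∝ N², so the ratio is (6200/9300)² = (0.666667)² = 0.4444.
Change = 0.4444 − 1 = -0.5556 → -55.6%.

-56%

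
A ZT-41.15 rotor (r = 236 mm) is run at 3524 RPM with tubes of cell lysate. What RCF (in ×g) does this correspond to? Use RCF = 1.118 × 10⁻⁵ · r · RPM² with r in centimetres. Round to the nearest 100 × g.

r = 236 mm = 23.6 cm
RCF = 1.118 × 10⁻⁵ × 23.6 × (3524)² = 1.118 × 10⁻⁵ × 23.6 × 12,418,576 ≈ 3,276.6 × g

3300 ×g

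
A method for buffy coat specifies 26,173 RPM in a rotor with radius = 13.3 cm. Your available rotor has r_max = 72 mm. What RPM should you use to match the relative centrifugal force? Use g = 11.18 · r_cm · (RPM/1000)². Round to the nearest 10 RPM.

RCF_original = 11.18 × 13.3 × (26.173)² = 11.18 × 13.3 × 685.025929 ≈ 101,859.2 × g
Your rotor: r = 72 mm = 7.2 cm
101,859.2 = 11.18 × 7.2 × (N/1000)²
(N/1000)² = 101,859.2 / 80.496 = 1265.395
N = 1000 × √1265.395 ≈ 35,572.4

35570 RPM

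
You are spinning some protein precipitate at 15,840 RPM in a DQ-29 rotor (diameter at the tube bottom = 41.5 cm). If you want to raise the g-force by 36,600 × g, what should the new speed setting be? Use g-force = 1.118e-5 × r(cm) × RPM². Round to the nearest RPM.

r = 41.5 / 2 = 20.75 cm
Current RCF = 1.118 × 10⁻⁵ × 20.75 × (15840)² = 1.118 × 10⁻⁵ × 20.75 × 250,905,600 ≈ 58,206.3 × g
Target RCF = 58,206.3 + 36,600 = 94,806.3 × g
N² = 94,806.3 / (23.1985 × 10⁻⁵) = 408,674,268
N ≈ √408,674,268 ≈ 20,215.7

≈ 20216 RPM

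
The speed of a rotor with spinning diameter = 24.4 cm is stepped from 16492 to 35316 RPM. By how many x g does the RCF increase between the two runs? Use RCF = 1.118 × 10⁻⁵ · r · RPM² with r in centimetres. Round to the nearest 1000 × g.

133000 x g

r = 24.4 / 2 = 12.2 cm
RCF₁ = 1.118 × 10⁻⁵ × 12.2 × (16492)² = 1.118 × 10⁻⁵ × 12.2 × 271,986,064 ≈ 37,097.8 × g
RCF₂ = 1.118 × 10⁻⁵ × 12.2 × (35316)² = 1.118 × 10⁻⁵ × 12.2 × 1,247,219,856 ≈ 170,115.8 × g
Increase = 170,115.8 − 37,097.8 = 133,018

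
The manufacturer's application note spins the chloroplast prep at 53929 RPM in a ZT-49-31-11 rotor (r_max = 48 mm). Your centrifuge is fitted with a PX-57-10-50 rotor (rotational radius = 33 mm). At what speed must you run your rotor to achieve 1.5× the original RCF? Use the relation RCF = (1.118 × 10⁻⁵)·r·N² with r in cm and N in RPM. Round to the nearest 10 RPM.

≈ 79660 RPM

Original rotor: r = 48 mm = 4.8 cm
RCF_original = 1.118 × 10⁻⁵ × 4.8 × (53929)² = 1.118 × 10⁻⁵ × 4.8 × 2,908,337,041 ≈ 156,073 × g
Target RCF = 1.5 × 156,073 ≈ 234,109.5 × g
Your rotor: r = 33 mm = 3.3 cm
234,109.5 = 1.118 × 10⁻⁵ × 3.3 × N²
N² = 234,109.5 / (3.6894 × 10⁻⁵) = 6,345,462,677
N ≈ √6,345,462,677 ≈ 79,658.4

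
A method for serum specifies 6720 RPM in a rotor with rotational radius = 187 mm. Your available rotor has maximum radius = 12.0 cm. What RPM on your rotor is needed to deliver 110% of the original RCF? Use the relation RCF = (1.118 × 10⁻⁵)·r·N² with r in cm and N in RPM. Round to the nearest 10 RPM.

8800 RPM

Original rotor: r = 187 mm = 18.7 cm
RCF_original = 1.118 × 10⁻⁵ × 18.7 × (6720)² = 1.118 × 10⁻⁵ × 18.7 × 45,158,400 ≈ 9,441.1 × g
Target RCF = 1.1 × 9,441.1 ≈ 10,385.2 × g
10,385.2 = 1.118 × 10⁻⁵ × 12 × N²
N² = 10,385.2 / (13.416 × 10⁻⁵) = 77,409,064
N ≈ √77,409,064 ≈ 8,798.2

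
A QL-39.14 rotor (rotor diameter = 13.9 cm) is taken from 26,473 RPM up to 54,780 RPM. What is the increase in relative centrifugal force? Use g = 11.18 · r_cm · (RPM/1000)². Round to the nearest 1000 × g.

r = 13.9 / 2 = 6.95 cm
RCF₁ = 11.18 × 6.95 × (26.473)² = 11.18 × 6.95 × 700.819729 ≈ 54,454.4 × g
RCF₂ = 11.18 × 6.95 × (54.78)² = 11.18 × 6.95 × 3,000.8484 ≈ 233,168.9 × g
Increase = 233,168.9 − 54,454.4 = 178,714.5

179000 x g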